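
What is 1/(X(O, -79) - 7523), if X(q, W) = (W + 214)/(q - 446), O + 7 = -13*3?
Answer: -164/1233817 ≈ -0.00013292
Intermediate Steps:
O = -46 (O = -7 - 13*3 = -7 - 39 = -46)
X(q, W) = (214 + W)/(-446 + q)
1/(X(O, -79) - 7523) = 1/((214 - 79)/(-446 - 46) - 7523) = 1/(135/(-492) - 7523) = 1/(-1/492*135 - 7523) = 1/(-45/164 - 7523) = 1/(-1233817/164) = -164/1233817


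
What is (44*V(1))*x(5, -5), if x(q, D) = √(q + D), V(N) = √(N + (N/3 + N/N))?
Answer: 0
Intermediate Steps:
V(N) = √(1 + 4*N/3) (V(N) = √(N + (N*(⅓) + 1)) = √(N + (N/3 + 1)) = √(N + (1 + N/3)) = √(1 + 4*N/3))
x(q, D) = √(D + q)
(44*V(1))*x(5, -5) = (44*(√(9 + 12*1)/3))*√(-5 + 5) = (44*(√(9 + 12)/3))*√0 = (44*(√21/3))*0 = (44*√21/3)*0 = 0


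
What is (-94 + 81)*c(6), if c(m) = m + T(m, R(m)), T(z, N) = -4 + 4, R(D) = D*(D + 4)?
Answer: -78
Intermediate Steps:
R(D) = D*(4 + D)
T(z, N) = 0
c(m) = m (c(m) = m + 0 = m)
(-94 + 81)*c(6) = (-94 + 81)*6 = -13*6 = -78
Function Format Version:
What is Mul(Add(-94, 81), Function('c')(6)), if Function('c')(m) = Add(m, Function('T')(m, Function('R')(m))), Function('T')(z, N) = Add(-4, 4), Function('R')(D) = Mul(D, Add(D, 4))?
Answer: -78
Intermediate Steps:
Function('R')(D) = Mul(D, Add(4, D))
Function('T')(z, N) = 0
Function('c')(m) = m (Function('c')(m) = Add(m, 0) = m)
Mul(Add(-94, 81), Function('c')(6)) = Mul(Add(-94, 81), 6) = Mul(-13, 6) = -78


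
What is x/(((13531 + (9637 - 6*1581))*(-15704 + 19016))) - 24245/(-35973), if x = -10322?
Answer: 20338622681/30187198608 ≈ 0.67375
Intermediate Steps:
x/(((13531 + (9637 - 6*1581))*(-15704 + 19016))) - 24245/(-35973) = -10322*1/((-15704 + 19016)*(13531 + (9637 - 6*1581))) - 24245/(-35973) = -10322*1/(3312*(13531 + (9637 - 1*9486))) - 24245*(-1/35973) = -10322*1/(3312*(13531 + (9637 - 9486))) + 24245/35973 = -10322*1/(3312*(13531 + 151)) + 24245/35973 = -10322/(13682*3312) + 24245/35973 = -10322/45314784 + 24245/35973 = -10322*1/45314784 + 24245/35973 = -5161/22657392 + 24245/35973 = 20338622681/30187198608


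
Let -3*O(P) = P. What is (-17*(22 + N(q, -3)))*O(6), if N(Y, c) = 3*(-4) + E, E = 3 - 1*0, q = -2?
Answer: 442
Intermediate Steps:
E = 3 (E = 3 + 0 = 3)
O(P) = -P/3
N(Y, c) = -9 (N(Y, c) = 3*(-4) + 3 = -12 + 3 = -9)
(-17*(22 + N(q, -3)))*O(6) = (-17*(22 - 9))*(-⅓*6) = -17*13*(-2) = -221*(-2) = 442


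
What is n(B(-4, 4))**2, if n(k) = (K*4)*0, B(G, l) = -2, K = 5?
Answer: 0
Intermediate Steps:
n(k) = 0 (n(k) = (5*4)*0 = 20*0 = 0)
n(B(-4, 4))**2 = 0**2 = 0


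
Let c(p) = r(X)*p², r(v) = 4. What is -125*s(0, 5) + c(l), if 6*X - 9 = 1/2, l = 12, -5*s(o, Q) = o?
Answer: 576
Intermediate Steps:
s(o, Q) = -o/5
X = 19/12 (X = 3/2 + (⅙)/2 = 3/2 + (⅙)*(½) = 3/2 + 1/12 = 19/12 ≈ 1.5833)
c(p) = 4*p²
-125*s(0, 5) + c(l) = -(-25)*0 + 4*12² = -125*0 + 4*144 = 0 + 576 = 576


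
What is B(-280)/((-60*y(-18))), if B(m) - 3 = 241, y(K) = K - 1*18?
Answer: 61/540 ≈ 0.11296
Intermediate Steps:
y(K) = -18 + K (y(K) = K - 18 = -18 + K)
B(m) = 244 (B(m) = 3 + 241 = 244)
B(-280)/((-60*y(-18))) = 244/((-60*(-18 - 18))) = 244/((-60*(-36))) = 244/2160 = 244*(1/2160) = 61/540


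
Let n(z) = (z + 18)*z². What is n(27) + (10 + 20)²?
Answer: 33705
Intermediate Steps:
n(z) = z²*(18 + z) (n(z) = (18 + z)*z² = z²*(18 + z))
n(27) + (10 + 20)² = 27²*(18 + 27) + (10 + 20)² = 729*45 + 30² = 32805 + 900 = 33705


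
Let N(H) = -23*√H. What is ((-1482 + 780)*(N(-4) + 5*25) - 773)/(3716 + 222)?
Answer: -88523/3938 + 16146*I/1969 ≈ -22.479 + 8.2001*I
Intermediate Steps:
((-1482 + 780)*(N(-4) + 5*25) - 773)/(3716 + 222) = ((-1482 + 780)*(-46*I + 5*25) - 773)/(3716 + 222) = (-702*(-46*I + 125) - 773)/3938 = (-702*(-46*I + 125) - 773)*(1/3938) = (-702*(125 - 46*I) - 773)*(1/3938) = ((-87750 + 32292*I) - 773)*(1/3938) = (-88523 + 32292*I)*(1/3938) = -88523/3938 + 16146*I/1969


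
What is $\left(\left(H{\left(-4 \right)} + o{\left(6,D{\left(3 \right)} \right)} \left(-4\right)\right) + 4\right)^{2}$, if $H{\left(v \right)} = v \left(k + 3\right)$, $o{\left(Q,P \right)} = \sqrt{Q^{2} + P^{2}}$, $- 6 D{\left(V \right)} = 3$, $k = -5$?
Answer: $724 - 48 \sqrt{145} \approx 146.0$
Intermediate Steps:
$D{\left(V \right)} = - \frac{1}{2}$ ($D{\left(V \right)} = \left(- \frac{1}{6}\right) 3 = - \frac{1}{2}$)
$o{\left(Q,P \right)} = \sqrt{P^{2} + Q^{2}}$
$H{\left(v \right)} = - 2 v$ ($H{\left(v \right)} = v \left(-5 + 3\right) = v \left(-2\right) = - 2 v$)
$\left(\left(H{\left(-4 \right)} + o{\left(6,D{\left(3 \right)} \right)} \left(-4\right)\right) + 4\right)^{2} = \left(\left(\left(-2\right) \left(-4\right) + \sqrt{\left(- \frac{1}{2}\right)^{2} + 6^{2}} \left(-4\right)\right) + 4\right)^{2} = \left(\left(8 + \sqrt{\frac{1}{4} + 36} \left(-4\right)\right) + 4\right)^{2} = \left(\left(8 + \sqrt{\frac{145}{4}} \left(-4\right)\right) + 4\right)^{2} = \left(\left(8 + \frac{\sqrt{145}}{2} \left(-4\right)\right) + 4\right)^{2} = \left(\left(8 - 2 \sqrt{145}\right) + 4\right)^{2} = \left(12 - 2 \sqrt{145}\right)^{2}$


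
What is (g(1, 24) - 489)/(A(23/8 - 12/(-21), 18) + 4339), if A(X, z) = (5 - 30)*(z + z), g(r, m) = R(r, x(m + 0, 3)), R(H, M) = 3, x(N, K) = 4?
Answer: -486/3439 ≈ -0.14132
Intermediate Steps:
g(r, m) = 3
A(X, z) = -50*z
(g(1, 24) - 489)/(A(23/8 - 12/(-21), 18) + 4339) = (3 - 489)/(-50*18 + 4339) = -486/(-900 + 4339) = -486/3439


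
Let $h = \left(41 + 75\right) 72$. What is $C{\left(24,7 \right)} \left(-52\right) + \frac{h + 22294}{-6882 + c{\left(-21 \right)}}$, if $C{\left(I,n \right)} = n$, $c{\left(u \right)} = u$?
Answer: $- \frac{2543338}{6903} \approx -368.44$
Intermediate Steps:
$h = 8352$ ($h = 116 \cdot 72 = 8352$)
$C{\left(24,7 \right)} \left(-52\right) + \frac{h + 22294}{-6882 + c{\left(-21 \right)}} = 7 \left(-52\right) + \frac{8352 + 22294}{-6882 - 21} = -364 + \frac{30646}{-6903} = -364 + 30646 \left(- \frac{1}{6903}\right) = -364 - \frac{30646}{6903} = - \frac{2543338}{6903}$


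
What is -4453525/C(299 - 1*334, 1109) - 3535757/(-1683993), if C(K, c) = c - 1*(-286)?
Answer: -499651502954/156611349 ≈ -3190.4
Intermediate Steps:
C(K, c) = 286 + c (C(K, c) = c + 286 = 286 + c)
-4453525/C(299 - 1*334, 1109) - 3535757/(-1683993) = -4453525/(286 + 1109) - 3535757/(-1683993) = -4453525/1395 - 3535757*(-1/1683993) = -4453525*1/1395 + 3535757/1683993 = -890705/279 + 3535757/1683993 = -499651502954/156611349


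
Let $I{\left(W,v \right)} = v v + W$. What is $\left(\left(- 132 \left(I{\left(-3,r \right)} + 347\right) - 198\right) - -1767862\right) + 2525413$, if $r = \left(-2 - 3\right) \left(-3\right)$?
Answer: $4217969$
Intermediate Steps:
$r = 15$ ($r = \left(-5\right) \left(-3\right) = 15$)
$I{\left(W,v \right)} = W + v^{2}$ ($I{\left(W,v \right)} = v^{2} + W = W + v^{2}$)
$\left(\left(- 132 \left(I{\left(-3,r \right)} + 347\right) - 198\right) - -1767862\right) + 2525413 = \left(\left(- 132 \left(\left(-3 + 15^{2}\right) + 347\right) - 198\right) - -1767862\right) + 2525413 = \left(\left(- 132 \left(\left(-3 + 225\right) + 347\right) - 198\right) + 1767862\right) + 2525413 = \left(\left(- 132 \left(222 + 347\right) - 198\right) + 1767862\right) + 2525413 = \left(\left(\left(-132\right) 569 - 198\right) + 1767862\right) + 2525413 = \left(\left(-75108 - 198\right) + 1767862\right) + 2525413 = \left(-75306 + 1767862\right) + 2525413 = 1692556 + 2525413 = 4217969$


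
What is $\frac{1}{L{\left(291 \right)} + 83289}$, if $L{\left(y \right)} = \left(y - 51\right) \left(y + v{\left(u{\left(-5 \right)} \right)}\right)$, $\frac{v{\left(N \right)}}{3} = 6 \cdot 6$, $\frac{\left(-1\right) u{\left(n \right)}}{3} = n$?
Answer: $\frac{1}{179049} \approx 5.5851 \cdot 10^{-6}$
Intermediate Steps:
$u{\left(n \right)} = - 3 n$
$v{\left(N \right)} = 108$ ($v{\left(N \right)} = 3 \cdot 6 \cdot 6 = 3 \cdot 36 = 108$)
$L{\left(y \right)} = \left(-51 + y\right) \left(108 + y\right)$ ($L{\left(y \right)} = \left(y - 51\right) \left(y + 108\right) = \left(-51 + y\right) \left(108 + y\right)$)
$\frac{1}{L{\left(291 \right)} + 83289} = \frac{1}{\left(-5508 + 291^{2} + 57 \cdot 291\right) + 83289} = \frac{1}{\left(-5508 + 84681 + 16587\right) + 83289} = \frac{1}{95760 + 83289} = \frac{1}{179049}$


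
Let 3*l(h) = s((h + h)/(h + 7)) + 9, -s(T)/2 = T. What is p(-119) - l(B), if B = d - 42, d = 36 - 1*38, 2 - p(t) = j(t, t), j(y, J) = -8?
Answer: 953/111 ≈ 8.5856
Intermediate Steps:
s(T) = -2*T
p(t) = 10 (p(t) = 2 - 1*(-8) = 2 + 8 = 10)
d = -2 (d = 36 - 38 = -2)
B = -44 (B = -2 - 42 = -44)
l(h) = 3 - 4*h/(3*(7 + h)) (l(h) = (-2*(h + h)/(h + 7) + 9)/3 = (-2*2*h/(7 + h) + 9)/3 = (-4*h/(7 + h) + 9)/3 = (9 - 4*h/(7 + h))/3 = 3 - 4*h/(3*(7 + h)))
p(-119) - l(B) = 10 - (63 + 5*(-44))/(3*(7 - 44)) = 10 - (63 - 220)/(3*(-37)) = 10 - (-1)*(-157)/(3*37) = 10 - 1*157/111 = 10 - 157/111 = 953/111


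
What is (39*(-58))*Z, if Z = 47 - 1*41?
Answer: -13572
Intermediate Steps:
Z = 6 (Z = 47 - 41 = 6)
(39*(-58))*Z = (39*(-58))*6 = -2262*6 = -13572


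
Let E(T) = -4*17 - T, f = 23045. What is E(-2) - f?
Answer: -23111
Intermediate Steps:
E(T) = -68 - T
E(-2) - f = (-68 - 1*(-2)) - 1*23045 = (-68 + 2) - 23045 = -66 - 23045 = -23111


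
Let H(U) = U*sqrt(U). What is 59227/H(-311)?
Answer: 59227*I*sqrt(311)/96721 ≈ 10.799*I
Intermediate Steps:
H(U) = U**(3/2)
59227/H(-311) = 59227/((-311)**(3/2)) = 59227/((-311*I*sqrt(311))) = 59227*(I*sqrt(311)/96721) = 59227*I*sqrt(311)/96721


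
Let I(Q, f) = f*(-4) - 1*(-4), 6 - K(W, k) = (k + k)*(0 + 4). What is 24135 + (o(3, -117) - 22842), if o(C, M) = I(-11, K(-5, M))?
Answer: -2471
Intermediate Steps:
K(W, k) = 6 - 8*k (K(W, k) = 6 - (k + k)*(0 + 4) = 6 - 2*k*4 = 6 - 8*k)
I(Q, f) = 4 - 4*f (I(Q, f) = -4*f + 4 = 4 - 4*f)
o(C, M) = -20 + 32*M (o(C, M) = 4 - 4*(6 - 8*M) = 4 + (-24 + 32*M) = -20 + 32*M)
24135 + (o(3, -117) - 22842) = 24135 + ((-20 + 32*(-117)) - 22842) = 24135 + ((-20 - 3744) - 22842) = 24135 + (-3764 - 22842) = 24135 - 26606 = -2471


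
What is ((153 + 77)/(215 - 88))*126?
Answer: 28980/127 ≈ 228.19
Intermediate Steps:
((153 + 77)/(215 - 88))*126 = (230/127)*126 = 28980/127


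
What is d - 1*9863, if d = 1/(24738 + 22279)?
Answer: -463728670/47017 ≈ -9863.0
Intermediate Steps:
d = 1/47017 ≈ 2.1269e-5
d - 1*9863 = 1/47017 - 1*9863 = 1/47017 - 9863 = -463728670/47017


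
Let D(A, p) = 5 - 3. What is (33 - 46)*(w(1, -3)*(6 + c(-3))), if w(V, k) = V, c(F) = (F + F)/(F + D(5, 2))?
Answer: -156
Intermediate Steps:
D(A, p) = 2
c(F) = 2*F/(2 + F) (c(F) = (F + F)/(F + 2) = (2*F)/(2 + F) = 2*F/(2 + F))
(33 - 46)*(w(1, -3)*(6 + c(-3))) = (33 - 46)*(1*(6 + 2*(-3)/(2 - 3))) = -13*(6 + 2*(-3)/(-1)) = -13*(6 + 2*(-3)*(-1)) = -13*(6 + 6) = -13*12 = -156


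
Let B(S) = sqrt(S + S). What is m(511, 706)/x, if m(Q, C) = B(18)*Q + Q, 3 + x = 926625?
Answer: 3577/926622 ≈ 0.0038603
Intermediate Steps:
x = 926622 (x = -3 + 926625 = 926622)
B(S) = sqrt(2)*sqrt(S) (B(S) = sqrt(2*S) = sqrt(2)*sqrt(S))
m(Q, C) = 7*Q (m(Q, C) = (sqrt(2)*sqrt(18))*Q + Q = (sqrt(2)*(3*sqrt(2)))*Q + Q = 6*Q + Q = 7*Q)
m(511, 706)/x = (7*511)/926622 = 3577*(1/926622) = 3577/926622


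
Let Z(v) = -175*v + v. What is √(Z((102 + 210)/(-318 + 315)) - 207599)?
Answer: I*√189503 ≈ 435.32*I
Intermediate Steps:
Z(v) = -174*v
√(Z((102 + 210)/(-318 + 315)) - 207599) = √(-174*(102 + 210)/(-318 + 315) - 207599) = √(-54288/(-3) - 207599) = √(-54288*(-1)/3 - 207599) = √(-174*(-104) - 207599) = √(18096 - 207599) = √(-189503) = I*√189503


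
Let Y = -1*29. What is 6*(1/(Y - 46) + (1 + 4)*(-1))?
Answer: -752/25 ≈ -30.080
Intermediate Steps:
Y = -29
6*(1/(Y - 46) + (1 + 4)*(-1)) = 6*(1/(-29 - 46) + (1 + 4)*(-1)) = 6*(1/(-75) + 5*(-1)) = 6*(-1/75 - 5) = 6*(-376/75) = -752/25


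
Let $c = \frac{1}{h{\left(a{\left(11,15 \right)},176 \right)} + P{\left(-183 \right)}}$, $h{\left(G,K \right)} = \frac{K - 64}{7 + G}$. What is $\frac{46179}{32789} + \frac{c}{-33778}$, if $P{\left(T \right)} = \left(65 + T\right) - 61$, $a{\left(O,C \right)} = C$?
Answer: $\frac{2983963303885}{2118737108746} \approx 1.4084$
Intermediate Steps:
$h{\left(G,K \right)} = \frac{-64 + K}{7 + G}$
$P{\left(T \right)} = 4 + T$
$c = - \frac{11}{1913}$ ($c = \frac{1}{\frac{-64 + 176}{7 + 15} + \left(4 - 183\right)} = \frac{1}{\frac{1}{22} \cdot 112 - 179} = \frac{1}{\frac{56}{11} - 179} = \frac{1}{- \frac{1913}{11}} = - \frac{11}{1913} \approx -0.0057501$)
$\frac{46179}{32789} + \frac{c}{-33778} = \frac{46179}{32789} - \frac{11}{1913 \left(-33778\right)} = 46179 \cdot \frac{1}{32789} - - \frac{11}{64617314} = \frac{46179}{32789} + \frac{11}{64617314} = \frac{2983963303885}{2118737108746}$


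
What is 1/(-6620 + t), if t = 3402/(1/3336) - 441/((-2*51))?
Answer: 34/385643515 ≈ 8.8164e-8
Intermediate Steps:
t = 385868595/34 (t = 3402/(1/3336) - 441/(-102) = 3402*3336 - 441*(-1/102) = 11349072 + 147/34 = 385868595/34 ≈ 1.1349e+7)
1/(-6620 + t) = 1/(-6620 + 385868595/34) = 1/(385643515/34) = 34/385643515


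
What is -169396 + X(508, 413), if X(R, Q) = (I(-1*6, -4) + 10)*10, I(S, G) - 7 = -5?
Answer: -169276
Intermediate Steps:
I(S, G) = 2 (I(S, G) = 7 - 5 = 2)
X(R, Q) = 120 (X(R, Q) = (2 + 10)*10 = 12*10 = 120)
-169396 + X(508, 413) = -169396 + 120 = -169276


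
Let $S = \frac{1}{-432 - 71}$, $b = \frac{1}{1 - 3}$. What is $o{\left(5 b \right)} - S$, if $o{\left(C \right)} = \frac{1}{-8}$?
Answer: $- \frac{495}{4024} \approx -0.12301$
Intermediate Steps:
$b = - \frac{1}{2}$ ($b = \frac{1}{-2} = - \frac{1}{2} \approx -0.5$)
$o{\left(C \right)} = - \frac{1}{8}$
$S = - \frac{1}{503}$ ($S = \frac{1}{-503} = - \frac{1}{503} \approx -0.0019881$)
$o{\left(5 b \right)} - S = - \frac{1}{8} - - \frac{1}{503} = - \frac{1}{8} + \frac{1}{503} = - \frac{495}{4024}$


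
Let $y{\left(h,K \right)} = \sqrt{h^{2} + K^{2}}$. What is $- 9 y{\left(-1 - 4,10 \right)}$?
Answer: $- 45 \sqrt{5} \approx -100.62$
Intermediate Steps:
$y{\left(h,K \right)} = \sqrt{K^{2} + h^{2}}$
$- 9 y{\left(-1 - 4,10 \right)} = - 9 \sqrt{10^{2} + \left(-1 - 4\right)^{2}} = - 9 \sqrt{100 + \left(-5\right)^{2}} = - 9 \sqrt{100 + 25} = - 9 \sqrt{125} = - 9 \cdot 5 \sqrt{5} = - 45 \sqrt{5}$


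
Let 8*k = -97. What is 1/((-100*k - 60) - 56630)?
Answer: -2/110955 ≈ -1.8025e-5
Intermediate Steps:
k = -97/8 (k = (1/8)*(-97) = -97/8 ≈ -12.125)
1/((-100*k - 60) - 56630) = 1/((-100*(-97/8) - 60) - 56630) = 1/((2425/2 - 60) - 56630) = 1/(2305/2 - 56630) = 1/(-110955/2) = -2/110955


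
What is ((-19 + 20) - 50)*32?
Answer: -1568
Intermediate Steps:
((-19 + 20) - 50)*32 = (1 - 50)*32 = -49*32 = -1568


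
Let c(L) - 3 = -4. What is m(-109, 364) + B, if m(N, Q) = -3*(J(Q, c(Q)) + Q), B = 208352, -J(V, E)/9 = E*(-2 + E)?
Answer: 207341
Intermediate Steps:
c(L) = -1 (c(L) = 3 - 4 = -1)
J(V, E) = -9*E*(-2 + E)
m(N, Q) = 81 - 3*Q (m(N, Q) = -3*(9*(-1)*(2 - 1*(-1)) + Q) = -3*(9*(-1)*(2 + 1) + Q) = -3*(9*(-1)*3 + Q) = -3*(-27 + Q) = 81 - 3*Q)
m(-109, 364) + B = (81 - 3*364) + 208352 = (81 - 1092) + 208352 = -1011 + 208352 = 207341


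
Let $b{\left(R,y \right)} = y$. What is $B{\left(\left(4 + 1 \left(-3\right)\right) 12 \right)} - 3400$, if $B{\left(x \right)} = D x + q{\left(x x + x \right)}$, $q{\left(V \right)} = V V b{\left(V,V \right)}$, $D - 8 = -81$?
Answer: $3792140$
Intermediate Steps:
$D = -73$ ($D = 8 - 81 = -73$)
$q{\left(V \right)} = V^{3}$ ($q{\left(V \right)} = V V V = V^{2} V = V^{3}$)
$B{\left(x \right)} = \left(x + x^{2}\right)^{3} - 73 x$ ($B{\left(x \right)} = - 73 x + \left(x x + x\right)^{3} = - 73 x + \left(x^{2} + x\right)^{3} = - 73 x + \left(x + x^{2}\right)^{3} = \left(x + x^{2}\right)^{3} - 73 x$)
$B{\left(\left(4 + 1 \left(-3\right)\right) 12 \right)} - 3400 = \left(4 + 1 \left(-3\right)\right) 12 \left(-73 + \left(\left(4 + 1 \left(-3\right)\right) 12\right)^{2} \left(1 + \left(4 + 1 \left(-3\right)\right) 12\right)^{3}\right) - 3400 = \left(4 - 3\right) 12 \left(-73 + \left(\left(4 - 3\right) 12\right)^{2} \left(1 + \left(4 - 3\right) 12\right)^{3}\right) - 3400 = 1 \cdot 12 \left(-73 + \left(1 \cdot 12\right)^{2} \left(1 + 1 \cdot 12\right)^{3}\right) - 3400 = 12 \left(-73 + 12^{2} \left(1 + 12\right)^{3}\right) - 3400 = 12 \left(-73 + 144 \cdot 13^{3}\right) - 3400 = 12 \left(-73 + 144 \cdot 2197\right) - 3400 = 12 \left(-73 + 316368\right) - 3400 = 12 \cdot 316295 - 3400 = 3795540 - 3400 = 3792140$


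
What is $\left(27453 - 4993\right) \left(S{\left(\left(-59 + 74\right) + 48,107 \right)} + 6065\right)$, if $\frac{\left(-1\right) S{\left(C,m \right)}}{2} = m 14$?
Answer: $68929740$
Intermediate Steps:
$S{\left(C,m \right)} = - 28 m$ ($S{\left(C,m \right)} = - 2 m 14 = - 2 \cdot 14 m = - 28 m$)
$\left(27453 - 4993\right) \left(S{\left(\left(-59 + 74\right) + 48,107 \right)} + 6065\right) = \left(27453 - 4993\right) \left(\left(-28\right) 107 + 6065\right) = 22460 \left(-2996 + 6065\right) = 22460 \cdot 3069 = 68929740$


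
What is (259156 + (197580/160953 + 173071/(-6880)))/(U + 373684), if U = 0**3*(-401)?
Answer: 95650540149859/137933819553920 ≈ 0.69345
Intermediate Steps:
U = 0 (U = 0*(-401) = 0)
(259156 + (197580/160953 + 173071/(-6880)))/(U + 373684) = (259156 + (197580/160953 + 173071/(-6880)))/(0 + 373684) = (259156 + (197580*(1/160953) + 173071*(-1/6880)))/373684 = (259156 + (65860/53651 - 173071/6880))*(1/373684) = (259156 - 8832315421/369118880)*(1/373684) = (95650540149859/369118880)*(1/373684) = 95650540149859/137933819553920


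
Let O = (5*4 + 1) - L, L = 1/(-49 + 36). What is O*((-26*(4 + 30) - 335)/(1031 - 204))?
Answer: -334006/10751 ≈ -31.067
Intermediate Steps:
L = -1/13 (L = 1/(-13) = -1/13 ≈ -0.076923)
O = 274/13 (O = (5*4 + 1) - 1*(-1/13) = (20 + 1) + 1/13 = 21 + 1/13 = 274/13 ≈ 21.077)
O*((-26*(4 + 30) - 335)/(1031 - 204)) = 274*((-26*(4 + 30) - 335)/(1031 - 204))/13 = 274*((-26*34 - 335)/827)/13 = 274*((-884 - 335)*(1/827))/13 = 274*(-1219*1/827)/13 = (274/13)*(-1219/827) = -334006/10751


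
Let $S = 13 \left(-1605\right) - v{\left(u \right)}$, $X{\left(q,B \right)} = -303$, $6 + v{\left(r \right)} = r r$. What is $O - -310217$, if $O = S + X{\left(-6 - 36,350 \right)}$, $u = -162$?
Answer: $262811$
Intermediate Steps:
$v{\left(r \right)} = -6 + r^{2}$ ($v{\left(r \right)} = -6 + r r = -6 + r^{2}$)
$S = -47103$ ($S = 13 \left(-1605\right) - \left(-6 + \left(-162\right)^{2}\right) = -20865 - \left(-6 + 26244\right) = -20865 - 26238 = -47103$)
$O = -47406$ ($O = -47103 - 303 = -47406$)
$O - -310217 = -47406 - -310217 = -47406 + 310217 = 262811$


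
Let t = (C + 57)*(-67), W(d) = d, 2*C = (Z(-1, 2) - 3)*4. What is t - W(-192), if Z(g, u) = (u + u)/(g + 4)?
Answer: -10211/3 ≈ -3403.7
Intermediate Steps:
Z(g, u) = 2*u/(4 + g) (Z(g, u) = (2*u)/(4 + g) = 2*u/(4 + g))
C = -10/3 (C = ((2*2/(4 - 1) - 3)*4)/2 = ((2*2/3 - 3)*4)/2 = ((2*2*(1/3) - 3)*4)/2 = ((4/3 - 3)*4)/2 = (-5/3*4)/2 = (1/2)*(-20/3) = -10/3 ≈ -3.3333)
t = -10787/3 (t = (-10/3 + 57)*(-67) = (161/3)*(-67) = -10787/3 ≈ -3595.7)
t - W(-192) = -10787/3 - 1*(-192) = -10787/3 + 192 = -10211/3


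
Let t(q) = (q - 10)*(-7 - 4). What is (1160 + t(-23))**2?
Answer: 2319529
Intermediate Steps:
t(q) = 110 - 11*q (t(q) = (-10 + q)*(-11) = 110 - 11*q)
(1160 + t(-23))**2 = (1160 + (110 - 11*(-23)))**2 = (1160 + (110 + 253))**2 = (1160 + 363)**2 = 1523**2 = 2319529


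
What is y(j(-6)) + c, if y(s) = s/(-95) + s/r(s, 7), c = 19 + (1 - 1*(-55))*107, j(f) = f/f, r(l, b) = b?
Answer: 3997403/665 ≈ 6011.1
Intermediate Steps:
j(f) = 1
c = 6011 (c = 19 + (1 + 55)*107 = 19 + 56*107 = 19 + 5992 = 6011)
y(s) = 88*s/665 (y(s) = s/(-95) + s/7 = s*(-1/95) + s*(⅐) = -s/95 + s/7 = 88*s/665)
y(j(-6)) + c = (88/665)*1 + 6011 = 88/665 + 6011 = 3997403/665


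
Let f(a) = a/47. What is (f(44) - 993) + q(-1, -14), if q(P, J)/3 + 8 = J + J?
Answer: -51703/47 ≈ -1100.1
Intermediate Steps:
f(a) = a/47 (f(a) = a*(1/47) = a/47)
q(P, J) = -24 + 6*J (q(P, J) = -24 + 3*(J + J) = -24 + 3*(2*J) = -24 + 6*J)
(f(44) - 993) + q(-1, -14) = ((1/47)*44 - 993) + (-24 + 6*(-14)) = (44/47 - 993) + (-24 - 84) = -46627/47 - 108 = -51703/47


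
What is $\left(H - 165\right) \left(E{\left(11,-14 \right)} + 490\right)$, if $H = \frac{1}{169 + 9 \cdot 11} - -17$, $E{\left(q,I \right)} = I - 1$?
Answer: $- \frac{18839925}{268} \approx -70298.0$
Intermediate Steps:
$E{\left(q,I \right)} = -1 + I$
$H = \frac{4557}{268}$ ($H = \frac{1}{169 + 99} + 17 = \frac{1}{268} + 17 = \frac{4557}{268} \approx 17.004$)
$\left(H - 165\right) \left(E{\left(11,-14 \right)} + 490\right) = \left(\frac{4557}{268} - 165\right) \left(\left(-1 - 14\right) + 490\right) = \left(\frac{4557}{268} - 165\right) \left(-15 + 490\right) = \left(- \frac{39663}{268}\right) 475 = - \frac{18839925}{268}$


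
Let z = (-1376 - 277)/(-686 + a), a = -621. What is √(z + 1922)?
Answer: √3285415049/1307 ≈ 43.855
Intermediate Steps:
z = 1653/1307 (z = (-1376 - 277)/(-686 - 621) = -1653/(-1307) = -1653*(-1/1307) = 1653/1307 ≈ 1.2647)
√(z + 1922) = √(1653/1307 + 1922) = √(2513707/1307) = √3285415049/1307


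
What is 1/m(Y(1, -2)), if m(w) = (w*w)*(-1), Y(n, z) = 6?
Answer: -1/36 ≈ -0.027778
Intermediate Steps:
m(w) = -w² (m(w) = w²*(-1) = -w²)
1/m(Y(1, -2)) = 1/(-1*6²) = 1/(-1*36) = 1/(-36) = -1/36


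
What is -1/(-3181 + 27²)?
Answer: 1/2452 ≈ 0.00040783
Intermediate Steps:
-1/(-3181 + 27²) = -1/(-3181 + 729) = -1/(-2452) = -1*(-1/2452) = 1/2452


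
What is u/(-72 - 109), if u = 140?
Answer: -140/181 ≈ -0.77348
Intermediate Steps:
u/(-72 - 109) = 140/(-72 - 109) = 140/(-181) = 140*(-1/181) = -140/181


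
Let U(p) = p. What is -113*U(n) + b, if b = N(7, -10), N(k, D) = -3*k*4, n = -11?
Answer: 1159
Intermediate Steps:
N(k, D) = -12*k
b = -84 (b = -12*7 = -84)
-113*U(n) + b = -113*(-11) - 84 = 1243 - 84 = 1159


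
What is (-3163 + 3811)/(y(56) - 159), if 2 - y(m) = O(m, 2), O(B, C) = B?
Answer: -216/71 ≈ -3.0423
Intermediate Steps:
y(m) = 2 - m
(-3163 + 3811)/(y(56) - 159) = (-3163 + 3811)/((2 - 1*56) - 159) = 648/((2 - 56) - 159) = 648/(-54 - 159) = 648/(-213) = 648*(-1/213) = -216/71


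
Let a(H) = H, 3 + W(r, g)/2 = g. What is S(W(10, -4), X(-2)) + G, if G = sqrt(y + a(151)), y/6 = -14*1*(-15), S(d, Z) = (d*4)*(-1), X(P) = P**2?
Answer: 56 + sqrt(1411) ≈ 93.563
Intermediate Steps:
W(r, g) = -6 + 2*g
S(d, Z) = -4*d (S(d, Z) = (4*d)*(-1) = -4*d)
y = 1260 (y = 6*(-14*1*(-15)) = 6*(-14*(-15)) = 6*210 = 1260)
G = sqrt(1411) (G = sqrt(1260 + 151) = sqrt(1411) ≈ 37.563)
S(W(10, -4), X(-2)) + G = -4*(-6 + 2*(-4)) + sqrt(1411) = -4*(-6 - 8) + sqrt(1411) = -4*(-14) + sqrt(1411) = 56 + sqrt(1411)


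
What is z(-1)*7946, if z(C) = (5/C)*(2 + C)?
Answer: -39730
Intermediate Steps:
z(C) = 5*(2 + C)/C
z(-1)*7946 = (5 + 10/(-1))*7946 = (5 + 10*(-1))*7946 = (5 - 10)*7946 = -5*7946 = -39730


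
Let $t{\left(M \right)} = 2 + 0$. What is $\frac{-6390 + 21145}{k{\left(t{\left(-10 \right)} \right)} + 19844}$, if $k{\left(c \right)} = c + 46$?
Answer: $\frac{14755}{19892} \approx 0.74176$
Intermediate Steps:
$t{\left(M \right)} = 2$
$k{\left(c \right)} = 46 + c$
$\frac{-6390 + 21145}{k{\left(t{\left(-10 \right)} \right)} + 19844} = \frac{-6390 + 21145}{\left(46 + 2\right) + 19844} = \frac{14755}{48 + 19844} = \frac{14755}{19892}$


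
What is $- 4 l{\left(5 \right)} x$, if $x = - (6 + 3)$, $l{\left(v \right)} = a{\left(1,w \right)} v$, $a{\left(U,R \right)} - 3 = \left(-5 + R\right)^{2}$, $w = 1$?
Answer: $3420$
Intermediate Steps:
$a{\left(U,R \right)} = 3 + \left(-5 + R\right)^{2}$
$l{\left(v \right)} = 19 v$ ($l{\left(v \right)} = \left(3 + \left(-5 + 1\right)^{2}\right) v = \left(3 + \left(-4\right)^{2}\right) v = \left(3 + 16\right) v = 19 v$)
$x = -9$ ($x = \left(-1\right) 9 = -9$)
$- 4 l{\left(5 \right)} x = - 4 \cdot 19 \cdot 5 \left(-9\right) = \left(-4\right) 95 \left(-9\right) = \left(-380\right) \left(-9\right) = 3420$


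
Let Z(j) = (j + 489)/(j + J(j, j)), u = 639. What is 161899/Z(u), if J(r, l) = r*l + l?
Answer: 22104556167/376 ≈ 5.8789e+7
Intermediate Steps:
J(r, l) = l + l*r (J(r, l) = l*r + l = l + l*r)
Z(j) = (489 + j)/(j + j*(1 + j)) (Z(j) = (j + 489)/(j + j*(1 + j)) = (489 + j)/(j + j*(1 + j)))
161899/Z(u) = 161899/(((489 + 639)/(639*(2 + 639)))) = 161899/(((1/639)*1128/641)) = 161899/(((1/639)*(1/641)*1128)) = 161899/(376/136533) = 161899*(136533/376) = 22104556167/376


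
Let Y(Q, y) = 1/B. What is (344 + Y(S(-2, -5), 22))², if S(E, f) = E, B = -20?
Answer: 47320641/400 ≈ 1.1830e+5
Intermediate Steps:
Y(Q, y) = -1/20 (Y(Q, y) = 1/(-20) = -1/20)
(344 + Y(S(-2, -5), 22))² = (344 - 1/20)² = (6879/20)² = 47320641/400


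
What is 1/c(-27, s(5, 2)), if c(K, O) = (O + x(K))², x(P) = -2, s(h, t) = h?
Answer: ⅑ ≈ 0.11111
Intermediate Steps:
c(K, O) = (-2 + O)² (c(K, O) = (O - 2)² = (-2 + O)²)
1/c(-27, s(5, 2)) = 1/((-2 + 5)²) = 1/(3²) = 1/9 = ⅑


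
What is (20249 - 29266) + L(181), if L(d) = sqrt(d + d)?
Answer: -9017 + sqrt(362) ≈ -8998.0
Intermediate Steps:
L(d) = sqrt(2)*sqrt(d) (L(d) = sqrt(2*d) = sqrt(2)*sqrt(d))
(20249 - 29266) + L(181) = (20249 - 29266) + sqrt(2)*sqrt(181) = -9017 + sqrt(362)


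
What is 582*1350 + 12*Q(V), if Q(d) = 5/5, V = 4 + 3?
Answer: 785712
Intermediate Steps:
V = 7
Q(d) = 1 (Q(d) = 5*(⅕) = 1)
582*1350 + 12*Q(V) = 582*1350 + 12*1 = 785700 + 12 = 785712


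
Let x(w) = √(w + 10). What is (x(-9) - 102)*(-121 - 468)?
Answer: 59489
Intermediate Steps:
x(w) = √(10 + w)
(x(-9) - 102)*(-121 - 468) = (√(10 - 9) - 102)*(-121 - 468) = (√1 - 102)*(-589) = (1 - 102)*(-589) = -101*(-589) = 59489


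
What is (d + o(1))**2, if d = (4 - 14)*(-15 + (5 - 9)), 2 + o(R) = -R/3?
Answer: 316969/9 ≈ 35219.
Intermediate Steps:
o(R) = -2 - R/3
d = 190 (d = -10*(-15 - 4) = -10*(-19) = 190)
(d + o(1))**2 = (190 + (-2 - 1/3*1))**2 = (190 + (-2 - 1/3))**2 = (190 - 7/3)**2 = (563/3)**2 = 316969/9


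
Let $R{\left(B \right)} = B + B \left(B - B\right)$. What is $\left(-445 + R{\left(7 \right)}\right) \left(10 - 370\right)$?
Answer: $157680$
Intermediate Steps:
$R{\left(B \right)} = B$ ($R{\left(B \right)} = B + B 0 = B + 0 = B$)
$\left(-445 + R{\left(7 \right)}\right) \left(10 - 370\right) = \left(-445 + 7\right) \left(10 - 370\right) = \left(-438\right) \left(-360\right) = 157680$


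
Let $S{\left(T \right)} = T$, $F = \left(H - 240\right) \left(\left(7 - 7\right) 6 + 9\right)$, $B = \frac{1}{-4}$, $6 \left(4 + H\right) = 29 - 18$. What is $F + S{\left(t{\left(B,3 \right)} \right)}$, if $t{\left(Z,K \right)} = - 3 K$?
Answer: $- \frac{4377}{2} \approx -2188.5$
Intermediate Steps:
$H = - \frac{13}{6}$ ($H = -4 + \frac{29 - 18}{6} = -4 + \frac{1}{6} \cdot 11 = -4 + \frac{11}{6} = - \frac{13}{6} \approx -2.1667$)
$B = - \frac{1}{4} \approx -0.25$
$F = - \frac{4359}{2}$ ($F = \left(- \frac{13}{6} - 240\right) \left(\left(7 - 7\right) 6 + 9\right) = - \frac{1453 \left(0 \cdot 6 + 9\right)}{6} = - \frac{1453 \left(0 + 9\right)}{6} = \left(- \frac{1453}{6}\right) 9 = - \frac{4359}{2} \approx -2179.5$)
$F + S{\left(t{\left(B,3 \right)} \right)} = - \frac{4359}{2} - 9 = - \frac{4377}{2}$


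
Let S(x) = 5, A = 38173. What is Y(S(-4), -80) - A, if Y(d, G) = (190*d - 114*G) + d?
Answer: -28098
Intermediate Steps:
Y(d, G) = -114*G + 191*d (Y(d, G) = (-114*G + 190*d) + d = -114*G + 191*d)
Y(S(-4), -80) - A = (-114*(-80) + 191*5) - 1*38173 = (9120 + 955) - 38173 = 10075 - 38173 = -28098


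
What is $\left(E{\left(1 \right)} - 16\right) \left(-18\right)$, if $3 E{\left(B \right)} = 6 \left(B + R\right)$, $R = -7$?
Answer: $504$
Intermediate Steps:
$E{\left(B \right)} = -14 + 2 B$ ($E{\left(B \right)} = \frac{6 \left(B - 7\right)}{3} = \frac{6 \left(-7 + B\right)}{3} = \frac{-42 + 6 B}{3} = -14 + 2 B$)
$\left(E{\left(1 \right)} - 16\right) \left(-18\right) = \left(\left(-14 + 2 \cdot 1\right) - 16\right) \left(-18\right) = \left(\left(-14 + 2\right) - 16\right) \left(-18\right) = \left(-12 - 16\right) \left(-18\right) = \left(-28\right) \left(-18\right) = 504$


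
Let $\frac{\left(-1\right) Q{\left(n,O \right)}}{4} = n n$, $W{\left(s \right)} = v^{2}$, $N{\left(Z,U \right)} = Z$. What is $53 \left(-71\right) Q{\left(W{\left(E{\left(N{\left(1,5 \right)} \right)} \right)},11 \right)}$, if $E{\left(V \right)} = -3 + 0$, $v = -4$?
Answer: $3853312$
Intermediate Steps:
$E{\left(V \right)} = -3$
$W{\left(s \right)} = 16$ ($W{\left(s \right)} = \left(-4\right)^{2} = 16$)
$Q{\left(n,O \right)} = - 4 n^{2}$ ($Q{\left(n,O \right)} = - 4 n n = - 4 n^{2}$)
$53 \left(-71\right) Q{\left(W{\left(E{\left(N{\left(1,5 \right)} \right)} \right)},11 \right)} = 53 \left(-71\right) \left(- 4 \cdot 16^{2}\right) = - 3763 \left(\left(-4\right) 256\right) = \left(-3763\right) \left(-1024\right) = 3853312$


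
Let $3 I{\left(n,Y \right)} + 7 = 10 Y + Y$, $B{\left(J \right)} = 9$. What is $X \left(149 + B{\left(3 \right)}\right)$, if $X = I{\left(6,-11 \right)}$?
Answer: $- \frac{20224}{3} \approx -6741.3$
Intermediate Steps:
$I{\left(n,Y \right)} = - \frac{7}{3} + \frac{11 Y}{3}$ ($I{\left(n,Y \right)} = - \frac{7}{3} + \frac{10 Y + Y}{3} = - \frac{7}{3} + \frac{11 Y}{3}$)
$X = - \frac{128}{3}$ ($X = - \frac{7}{3} + \frac{11}{3} \left(-11\right) = - \frac{7}{3} - \frac{121}{3} = - \frac{128}{3} \approx -42.667$)
$X \left(149 + B{\left(3 \right)}\right) = - \frac{128 \left(149 + 9\right)}{3} = \left(- \frac{128}{3}\right) 158 = - \frac{20224}{3}$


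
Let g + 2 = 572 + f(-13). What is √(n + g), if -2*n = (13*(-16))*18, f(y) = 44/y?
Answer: 11*√3406/13 ≈ 49.382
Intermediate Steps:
g = 7366/13 (g = -2 + (572 + 44/(-13)) = -2 + (572 + 44*(-1/13)) = -2 + (572 - 44/13) = -2 + 7392/13 = 7366/13 ≈ 566.62)
n = 1872 (n = -13*(-16)*18/2 = -(-104)*18 = -½*(-3744) = 1872)
√(n + g) = √(1872 + 7366/13) = √(31702/13) = 11*√3406/13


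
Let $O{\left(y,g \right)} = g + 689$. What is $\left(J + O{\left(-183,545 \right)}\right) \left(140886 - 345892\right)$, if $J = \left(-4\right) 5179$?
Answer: $3993926892$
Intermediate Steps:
$J = -20716$
$O{\left(y,g \right)} = 689 + g$
$\left(J + O{\left(-183,545 \right)}\right) \left(140886 - 345892\right) = \left(-20716 + \left(689 + 545\right)\right) \left(140886 - 345892\right) = \left(-20716 + 1234\right) \left(-205006\right) = \left(-19482\right) \left(-205006\right) = 3993926892$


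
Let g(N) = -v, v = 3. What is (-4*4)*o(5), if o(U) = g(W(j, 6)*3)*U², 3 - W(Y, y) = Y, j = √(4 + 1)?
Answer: 1200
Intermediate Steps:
j = √5 ≈ 2.2361
W(Y, y) = 3 - Y
g(N) = -3 (g(N) = -1*3 = -3)
o(U) = -3*U²
(-4*4)*o(5) = (-4*4)*(-3*5²) = -(-48)*25 = -16*(-75) = 1200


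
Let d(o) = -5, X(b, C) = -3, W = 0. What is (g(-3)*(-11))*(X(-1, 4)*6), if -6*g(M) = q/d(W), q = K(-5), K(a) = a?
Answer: -33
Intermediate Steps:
q = -5
g(M) = -1/6 (g(M) = -(-5)/(6*(-5)) = -(-5)*(-1)/(6*5) = -1/6*1 = -1/6)
(g(-3)*(-11))*(X(-1, 4)*6) = (-1/6*(-11))*(-3*6) = (11/6)*(-18) = -33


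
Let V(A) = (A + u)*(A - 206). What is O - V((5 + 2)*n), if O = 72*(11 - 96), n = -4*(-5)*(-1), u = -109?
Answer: -92274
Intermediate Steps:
n = -20 (n = 20*(-1) = -20)
V(A) = (-206 + A)*(-109 + A) (V(A) = (A - 109)*(A - 206) = (-109 + A)*(-206 + A) = (-206 + A)*(-109 + A))
O = -6120 (O = 72*(-85) = -6120)
O - V((5 + 2)*n) = -6120 - (22454 + ((5 + 2)*(-20))² - 315*(5 + 2)*(-20)) = -6120 - (22454 + (7*(-20))² - 2205*(-20)) = -6120 - (22454 + (-140)² - 315*(-140)) = -6120 - (22454 + 19600 + 44100) = -6120 - 1*86154 = -6120 - 86154 = -92274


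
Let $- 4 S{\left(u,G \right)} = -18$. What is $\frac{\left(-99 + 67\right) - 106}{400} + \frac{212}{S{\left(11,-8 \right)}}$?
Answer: $\frac{84179}{1800} \approx 46.766$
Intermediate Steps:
$S{\left(u,G \right)} = \frac{9}{2}$ ($S{\left(u,G \right)} = \left(- \frac{1}{4}\right) \left(-18\right) = \frac{9}{2}$)
$\frac{\left(-99 + 67\right) - 106}{400} + \frac{212}{S{\left(11,-8 \right)}} = \frac{\left(-99 + 67\right) - 106}{400} + \frac{212}{\frac{9}{2}} = \left(-32 - 106\right) \frac{1}{400} + 212 \cdot \frac{2}{9} = \left(-138\right) \frac{1}{400} + \frac{424}{9} = - \frac{69}{200} + \frac{424}{9} = \frac{84179}{1800}$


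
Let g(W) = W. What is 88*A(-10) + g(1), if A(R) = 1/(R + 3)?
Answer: -81/7 ≈ -11.571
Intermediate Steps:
A(R) = 1/(3 + R)
88*A(-10) + g(1) = 88/(3 - 10) + 1 = 88/(-7) + 1 = 88*(-⅐) + 1 = -88/7 + 1 = -81/7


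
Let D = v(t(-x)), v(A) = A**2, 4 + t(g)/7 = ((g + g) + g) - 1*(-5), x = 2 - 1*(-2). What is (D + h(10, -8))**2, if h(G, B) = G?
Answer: 35271721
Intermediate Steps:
x = 4 (x = 2 + 2 = 4)
t(g) = 7 + 21*g (t(g) = -28 + 7*(((g + g) + g) - 1*(-5)) = -28 + 7*((2*g + g) + 5) = -28 + 7*(3*g + 5) = -28 + 7*(5 + 3*g) = -28 + (35 + 21*g) = 7 + 21*g)
D = 5929 (D = (7 + 21*(-1*4))**2 = (7 + 21*(-4))**2 = (7 - 84)**2 = (-77)**2 = 5929)
(D + h(10, -8))**2 = (5929 + 10)**2 = 5939**2 = 35271721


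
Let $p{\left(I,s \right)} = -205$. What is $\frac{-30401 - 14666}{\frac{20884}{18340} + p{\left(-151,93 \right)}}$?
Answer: $\frac{206632195}{934704} \approx 221.07$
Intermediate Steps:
$\frac{-30401 - 14666}{\frac{20884}{18340} + p{\left(-151,93 \right)}} = \frac{-30401 - 14666}{\frac{20884}{18340} - 205} = - \frac{45067}{20884 \cdot \frac{1}{18340} - 205} = - \frac{45067}{\frac{5221}{4585} - 205} = - \frac{45067}{- \frac{934704}{4585}} = \left(-45067\right) \left(- \frac{4585}{934704}\right) = \frac{206632195}{934704}$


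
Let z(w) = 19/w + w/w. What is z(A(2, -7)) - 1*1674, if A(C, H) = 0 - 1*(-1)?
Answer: -1654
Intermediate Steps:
A(C, H) = 1 (A(C, H) = 0 + 1 = 1)
z(w) = 1 + 19/w (z(w) = 19/w + 1 = 1 + 19/w)
z(A(2, -7)) - 1*1674 = (19 + 1)/1 - 1*1674 = 1*20 - 1674 = 20 - 1674 = -1654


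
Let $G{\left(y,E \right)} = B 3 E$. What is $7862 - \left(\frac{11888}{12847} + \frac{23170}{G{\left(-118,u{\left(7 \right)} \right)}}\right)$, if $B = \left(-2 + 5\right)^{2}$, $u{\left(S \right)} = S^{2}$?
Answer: $\frac{19044818144}{2428083} \approx 7843.6$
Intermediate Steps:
$B = 9$ ($B = 3^{2} = 9$)
$G{\left(y,E \right)} = 27 E$ ($G{\left(y,E \right)} = 9 \cdot 3 E = 27 E$)
$7862 - \left(\frac{11888}{12847} + \frac{23170}{G{\left(-118,u{\left(7 \right)} \right)}}\right) = 7862 - \left(\frac{11888}{12847} + \frac{23170}{27 \cdot 7^{2}}\right) = 7862 - \left(11888 \cdot \frac{1}{12847} + \frac{23170}{27 \cdot 49}\right) = 7862 - \left(\frac{11888}{12847} + \frac{23170}{1323}\right) = 7862 - \left(\frac{11888}{12847} + 23170 \cdot \frac{1}{1323}\right) = 7862 - \left(\frac{11888}{12847} + \frac{3310}{189}\right) = 7862 - \frac{44770402}{2428083} = \frac{19044818144}{2428083}$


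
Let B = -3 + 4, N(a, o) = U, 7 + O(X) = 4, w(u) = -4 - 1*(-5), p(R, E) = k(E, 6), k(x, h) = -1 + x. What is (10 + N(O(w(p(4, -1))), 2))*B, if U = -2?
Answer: 8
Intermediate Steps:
p(R, E) = -1 + E
w(u) = 1 (w(u) = -4 + 5 = 1)
O(X) = -3 (O(X) = -7 + 4 = -3)
N(a, o) = -2
B = 1
(10 + N(O(w(p(4, -1))), 2))*B = (10 - 2)*1 = 8*1 = 8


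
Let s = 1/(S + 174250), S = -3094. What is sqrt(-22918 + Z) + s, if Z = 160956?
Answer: 1/171156 + sqrt(138038) ≈ 371.53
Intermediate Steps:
s = 1/171156 (s = 1/(-3094 + 174250) = 1/171156 ≈ 5.8426e-6)
sqrt(-22918 + Z) + s = sqrt(-22918 + 160956) + 1/171156 = sqrt(138038) + 1/171156 = 1/171156 + sqrt(138038)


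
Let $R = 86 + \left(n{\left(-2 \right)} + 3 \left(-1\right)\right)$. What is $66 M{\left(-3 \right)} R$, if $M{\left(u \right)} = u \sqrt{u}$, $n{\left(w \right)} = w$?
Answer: $- 16038 i \sqrt{3} \approx - 27779.0 i$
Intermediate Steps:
$M{\left(u \right)} = u^{\frac{3}{2}}$
$R = 81$ ($R = 86 + \left(-2 + 3 \left(-1\right)\right) = 86 - 5 = 81$)
$66 M{\left(-3 \right)} R = 66 \left(-3\right)^{\frac{3}{2}} \cdot 81 = 66 \left(- 3 i \sqrt{3}\right) 81 = - 198 i \sqrt{3} \cdot 81 = - 16038 i \sqrt{3}$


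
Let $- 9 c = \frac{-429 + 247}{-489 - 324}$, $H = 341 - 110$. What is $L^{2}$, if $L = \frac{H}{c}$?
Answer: $\frac{58303414521}{676} \approx 8.6248 \cdot 10^{7}$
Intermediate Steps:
$H = 231$ ($H = 341 + \left(-179 + 69\right) = 341 - 110 = 231$)
$c = - \frac{182}{7317}$ ($c = - \frac{\left(-429 + 247\right) \frac{1}{-489 - 324}}{9} = - \frac{\left(-182\right) \frac{1}{-813}}{9} = - \frac{\left(-182\right) \left(- \frac{1}{813}\right)}{9} = \left(- \frac{1}{9}\right) \frac{182}{813} = - \frac{182}{7317} \approx -0.024874$)
$L = - \frac{241461}{26}$ ($L = \frac{231}{- \frac{182}{7317}} = 231 \left(- \frac{7317}{182}\right) = - \frac{241461}{26} \approx -9287.0$)
$L^{2} = \left(- \frac{241461}{26}\right)^{2} = \frac{58303414521}{676}$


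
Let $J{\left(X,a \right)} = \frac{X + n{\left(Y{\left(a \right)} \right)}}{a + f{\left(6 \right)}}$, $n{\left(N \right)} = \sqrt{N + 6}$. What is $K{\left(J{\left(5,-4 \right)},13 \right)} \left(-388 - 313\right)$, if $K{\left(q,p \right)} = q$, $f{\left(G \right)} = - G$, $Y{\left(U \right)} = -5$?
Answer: $\frac{2103}{5} \approx 420.6$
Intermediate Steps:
$n{\left(N \right)} = \sqrt{6 + N}$
$J{\left(X,a \right)} = \frac{1 + X}{-6 + a}$ ($J{\left(X,a \right)} = \frac{X + \sqrt{6 - 5}}{a - 6} = \frac{X + \sqrt{1}}{a - 6} = \frac{X + 1}{-6 + a} = \frac{1 + X}{-6 + a}$)
$K{\left(J{\left(5,-4 \right)},13 \right)} \left(-388 - 313\right) = \frac{1 + 5}{-6 - 4} \left(-388 - 313\right) = \frac{1}{-10} \cdot 6 \left(-701\right) = \left(- \frac{1}{10}\right) 6 \left(-701\right) = \left(- \frac{3}{5}\right) \left(-701\right) = \frac{2103}{5}$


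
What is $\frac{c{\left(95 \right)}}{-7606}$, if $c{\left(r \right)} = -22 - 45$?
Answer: $\frac{67}{7606} \approx 0.0088088$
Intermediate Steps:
$c{\left(r \right)} = -67$
$\frac{c{\left(95 \right)}}{-7606} = - \frac{67}{-7606} = \left(-67\right) \left(- \frac{1}{7606}\right) = \frac{67}{7606}$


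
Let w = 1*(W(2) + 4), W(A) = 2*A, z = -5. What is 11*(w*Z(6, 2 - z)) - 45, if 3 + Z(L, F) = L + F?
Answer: 835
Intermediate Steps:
w = 8 (w = 1*(2*2 + 4) = 1*(4 + 4) = 1*8 = 8)
Z(L, F) = -3 + F + L (Z(L, F) = -3 + (L + F) = -3 + (F + L) = -3 + F + L)
11*(w*Z(6, 2 - z)) - 45 = 11*(8*(-3 + (2 - 1*(-5)) + 6)) - 45 = 11*(8*(-3 + (2 + 5) + 6)) - 45 = 11*(8*(-3 + 7 + 6)) - 45 = 11*(8*10) - 45 = 11*80 - 45 = 880 - 45 = 835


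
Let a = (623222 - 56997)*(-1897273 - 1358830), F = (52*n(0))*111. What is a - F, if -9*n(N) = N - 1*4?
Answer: -5531060771221/3 ≈ -1.8437e+12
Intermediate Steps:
n(N) = 4/9 - N/9 (n(N) = -(N - 1*4)/9 = -(N - 4)/9 = -(-4 + N)/9 = 4/9 - N/9)
F = 7696/3 (F = (52*(4/9 - ⅑*0))*111 = (52*(4/9 + 0))*111 = (52*(4/9))*111 = (208/9)*111 = 7696/3 ≈ 2565.3)
a = -1843686921175 (a = 566225*(-3256103) = -1843686921175)
a - F = -1843686921175 - 1*7696/3 = -1843686921175 - 7696/3 = -5531060771221/3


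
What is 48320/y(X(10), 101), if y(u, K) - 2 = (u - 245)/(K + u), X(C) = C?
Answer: -5363520/13 ≈ -4.1258e+5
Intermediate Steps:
y(u, K) = 2 + (-245 + u)/(K + u) (y(u, K) = 2 + (u - 245)/(K + u) = 2 + (-245 + u)/(K + u))
48320/y(X(10), 101) = 48320/(((-245 + 2*101 + 3*10)/(101 + 10))) = 48320/(((-245 + 202 + 30)/111)) = 48320/(((1/111)*(-13))) = 48320/(-13/111) = 48320*(-111/13) = -5363520/13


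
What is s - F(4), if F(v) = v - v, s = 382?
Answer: 382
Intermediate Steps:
F(v) = 0
s - F(4) = 382 - 1*0 = 382 + 0 = 382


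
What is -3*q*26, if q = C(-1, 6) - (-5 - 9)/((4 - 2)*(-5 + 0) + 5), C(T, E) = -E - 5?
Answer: 5382/5 ≈ 1076.4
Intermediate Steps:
C(T, E) = -5 - E
q = -69/5 (q = (-5 - 1*6) - (-5 - 9)/((4 - 2)*(-5 + 0) + 5) = (-5 - 6) - (-14)/(2*(-5) + 5) = -11 - (-14)/(-10 + 5) = -11 - (-14)/(-5) = -11 - (-14)*(-1)/5 = -11 - 1*14/5 = -11 - 14/5 = -69/5 ≈ -13.800)
-3*q*26 = -3*(-69/5)*26 = (207/5)*26 = 5382/5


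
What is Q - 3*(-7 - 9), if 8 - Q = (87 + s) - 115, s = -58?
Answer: 142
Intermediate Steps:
Q = 94 (Q = 8 - ((87 - 58) - 115) = 8 - (29 - 115) = 8 - 1*(-86) = 8 + 86 = 94)
Q - 3*(-7 - 9) = 94 - 3*(-7 - 9) = 94 - 3*(-16) = 94 - 1*(-48) = 94 + 48 = 142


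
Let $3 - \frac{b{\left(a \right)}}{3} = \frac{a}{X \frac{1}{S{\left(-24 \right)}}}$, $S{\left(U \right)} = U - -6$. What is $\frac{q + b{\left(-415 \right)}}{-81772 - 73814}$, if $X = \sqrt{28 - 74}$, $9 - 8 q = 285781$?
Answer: $\frac{71425}{311172} - \frac{3735 i \sqrt{46}}{1192826} \approx 0.22954 - 0.021237 i$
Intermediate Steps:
$S{\left(U \right)} = 6 + U$ ($S{\left(U \right)} = U + 6 = 6 + U$)
$q = - \frac{71443}{2}$ ($q = \frac{9}{8} - \frac{285781}{8} = - \frac{71443}{2} \approx -35722.0$)
$X = i \sqrt{46}$ ($X = \sqrt{-46} = i \sqrt{46} \approx 6.7823 i$)
$b{\left(a \right)} = 9 - \frac{27 i a \sqrt{46}}{23}$ ($b{\left(a \right)} = 9 - 3 \frac{a}{i \sqrt{46} \frac{1}{6 - 24}} = 9 - 3 \frac{a}{i \sqrt{46} \frac{1}{-18}} = 9 - 3 \frac{a}{i \sqrt{46} \left(- \frac{1}{18}\right)} = 9 - 3 \frac{a}{\left(- \frac{1}{18}\right) i \sqrt{46}} = 9 - 3 a \frac{9 i \sqrt{46}}{23} = 9 - 3 \frac{9 i a \sqrt{46}}{23} = 9 - \frac{27 i a \sqrt{46}}{23}$)
$\frac{q + b{\left(-415 \right)}}{-81772 - 73814} = \frac{- \frac{71443}{2} + \left(9 - \frac{27}{23} i \left(-415\right) \sqrt{46}\right)}{-81772 - 73814} = \frac{- \frac{71443}{2} + \left(9 + \frac{11205 i \sqrt{46}}{23}\right)}{-155586} = \left(- \frac{71425}{2} + \frac{11205 i \sqrt{46}}{23}\right) \left(- \frac{1}{155586}\right) = \frac{71425}{311172} - \frac{3735 i \sqrt{46}}{1192826}$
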